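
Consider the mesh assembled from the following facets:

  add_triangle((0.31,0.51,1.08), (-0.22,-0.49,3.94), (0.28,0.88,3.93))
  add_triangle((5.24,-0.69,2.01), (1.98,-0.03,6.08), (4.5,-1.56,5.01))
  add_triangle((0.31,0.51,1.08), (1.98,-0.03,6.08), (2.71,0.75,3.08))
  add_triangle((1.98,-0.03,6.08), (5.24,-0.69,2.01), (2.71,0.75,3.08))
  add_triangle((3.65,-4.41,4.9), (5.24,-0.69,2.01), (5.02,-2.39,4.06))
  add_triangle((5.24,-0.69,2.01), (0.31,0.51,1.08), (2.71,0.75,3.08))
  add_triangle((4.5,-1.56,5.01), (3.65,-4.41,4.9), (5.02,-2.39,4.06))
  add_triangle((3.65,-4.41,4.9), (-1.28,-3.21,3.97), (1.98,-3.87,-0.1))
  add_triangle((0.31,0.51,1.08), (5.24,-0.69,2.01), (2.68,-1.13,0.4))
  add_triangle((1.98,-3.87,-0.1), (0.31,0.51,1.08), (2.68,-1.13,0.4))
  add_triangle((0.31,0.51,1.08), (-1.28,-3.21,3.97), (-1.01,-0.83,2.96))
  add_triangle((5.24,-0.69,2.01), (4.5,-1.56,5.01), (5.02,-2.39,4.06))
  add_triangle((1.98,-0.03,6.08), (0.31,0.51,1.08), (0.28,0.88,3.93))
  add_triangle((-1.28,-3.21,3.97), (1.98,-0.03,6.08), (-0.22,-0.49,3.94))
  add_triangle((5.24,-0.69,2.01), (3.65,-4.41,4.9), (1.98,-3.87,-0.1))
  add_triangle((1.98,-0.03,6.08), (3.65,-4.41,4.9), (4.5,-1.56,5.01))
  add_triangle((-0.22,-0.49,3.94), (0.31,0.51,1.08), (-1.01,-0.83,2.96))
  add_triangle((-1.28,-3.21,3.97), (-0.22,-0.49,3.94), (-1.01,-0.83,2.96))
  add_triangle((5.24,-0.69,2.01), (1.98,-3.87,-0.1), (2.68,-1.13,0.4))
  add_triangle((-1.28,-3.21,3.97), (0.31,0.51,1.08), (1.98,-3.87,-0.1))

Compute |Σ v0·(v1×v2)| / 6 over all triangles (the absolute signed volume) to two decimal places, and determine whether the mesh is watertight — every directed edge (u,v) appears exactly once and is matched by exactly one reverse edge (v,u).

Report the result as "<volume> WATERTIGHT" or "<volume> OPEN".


Per-triangle v0·(v1×v2)/6:
  t1: -0.1215
  t2: +5.1570
  t3: +0.9237
  t4: +4.7319
  t5: +2.0397
  t6: +0.0525
  t7: +4.0135
  t8: +13.0942
  t9: -0.3502
  t10: -1.2882
  t11: -0.7318
  t12: +3.1552
  t13: +0.4841
  t14: +3.6326
  t15: +13.9816
  t16: +9.5523
  t17: +0.2451
  t18: +1.1857
  t19: +1.3963
  t20: -3.5033
Σ = +57.6504 → |volume| = 57.65

Directed edges: 60 total; 6 unmatched, e.g. (-0.22,-0.49,3.94)→(0.28,0.88,3.93) → open.

57.65 OPEN


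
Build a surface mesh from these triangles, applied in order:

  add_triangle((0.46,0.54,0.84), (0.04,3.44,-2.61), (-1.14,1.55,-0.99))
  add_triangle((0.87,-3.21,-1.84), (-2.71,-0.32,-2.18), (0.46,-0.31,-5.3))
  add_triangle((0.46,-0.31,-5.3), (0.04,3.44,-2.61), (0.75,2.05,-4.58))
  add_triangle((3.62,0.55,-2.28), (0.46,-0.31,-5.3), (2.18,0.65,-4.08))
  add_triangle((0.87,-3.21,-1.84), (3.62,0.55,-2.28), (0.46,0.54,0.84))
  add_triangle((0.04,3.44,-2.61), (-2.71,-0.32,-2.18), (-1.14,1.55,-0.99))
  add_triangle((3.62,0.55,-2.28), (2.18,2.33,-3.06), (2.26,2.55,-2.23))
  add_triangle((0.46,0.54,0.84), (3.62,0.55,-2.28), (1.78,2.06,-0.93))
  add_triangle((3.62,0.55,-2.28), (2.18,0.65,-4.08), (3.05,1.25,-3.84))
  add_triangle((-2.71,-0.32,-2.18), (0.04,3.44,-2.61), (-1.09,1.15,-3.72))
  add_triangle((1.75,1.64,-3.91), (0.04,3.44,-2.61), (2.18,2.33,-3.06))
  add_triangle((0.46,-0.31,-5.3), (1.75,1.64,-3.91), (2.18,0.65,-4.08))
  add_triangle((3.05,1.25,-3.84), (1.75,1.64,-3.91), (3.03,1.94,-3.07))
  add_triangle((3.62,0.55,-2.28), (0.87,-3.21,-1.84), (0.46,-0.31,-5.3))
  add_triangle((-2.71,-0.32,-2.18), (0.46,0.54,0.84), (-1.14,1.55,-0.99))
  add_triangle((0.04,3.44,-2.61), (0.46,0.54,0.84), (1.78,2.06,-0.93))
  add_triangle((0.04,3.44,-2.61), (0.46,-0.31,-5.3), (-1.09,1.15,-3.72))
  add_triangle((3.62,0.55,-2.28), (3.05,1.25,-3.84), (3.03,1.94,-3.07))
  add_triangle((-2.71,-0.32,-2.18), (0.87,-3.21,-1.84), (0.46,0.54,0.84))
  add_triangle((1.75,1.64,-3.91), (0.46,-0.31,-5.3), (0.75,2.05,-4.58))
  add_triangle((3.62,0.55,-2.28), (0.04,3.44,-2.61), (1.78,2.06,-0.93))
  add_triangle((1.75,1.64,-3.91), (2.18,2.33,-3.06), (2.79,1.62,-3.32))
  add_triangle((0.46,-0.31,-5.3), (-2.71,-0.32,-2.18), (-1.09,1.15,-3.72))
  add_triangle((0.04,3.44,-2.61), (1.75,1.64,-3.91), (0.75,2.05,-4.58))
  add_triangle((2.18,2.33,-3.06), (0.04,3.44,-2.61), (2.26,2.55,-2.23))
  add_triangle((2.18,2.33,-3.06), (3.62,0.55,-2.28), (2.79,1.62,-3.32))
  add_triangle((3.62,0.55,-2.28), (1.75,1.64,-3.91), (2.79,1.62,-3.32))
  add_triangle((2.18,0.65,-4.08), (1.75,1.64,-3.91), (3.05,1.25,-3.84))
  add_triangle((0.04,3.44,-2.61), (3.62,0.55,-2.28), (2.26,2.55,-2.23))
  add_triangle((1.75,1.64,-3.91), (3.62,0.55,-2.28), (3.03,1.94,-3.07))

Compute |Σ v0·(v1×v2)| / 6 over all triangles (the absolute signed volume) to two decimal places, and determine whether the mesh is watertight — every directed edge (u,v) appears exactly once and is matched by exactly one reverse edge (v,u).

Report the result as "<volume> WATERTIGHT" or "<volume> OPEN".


Per-triangle v0·(v1×v2)/6:
  t1: +0.8781
  t2: +8.0659
  t3: +1.5005
  t4: +1.5841
  t5: +1.9116
  t6: +1.8972
  t7: +1.2732
  t8: +1.1656
  t9: +0.9156
  t10: +2.8855
  t11: +2.0080
  t12: +1.9067
  t13: +0.9551
  t14: +9.8068
  t15: +0.3736
  t16: +1.0936
  t17: +4.2584
  t18: +1.1619
  t19: +0.1460
  t20: +2.3064
  t21: +3.1867
  t22: +0.7692
  t23: +3.7426
  t24: +1.8918
  t25: +1.2879
  t26: +0.6672
  t27: +0.7306
  t28: +0.8376
  t29: -1.7702
  t30: -1.5435
Σ = +55.8936 → |volume| = 55.89

Directed edges: 90 total, each appears once with its reverse present → watertight.

55.89 WATERTIGHT


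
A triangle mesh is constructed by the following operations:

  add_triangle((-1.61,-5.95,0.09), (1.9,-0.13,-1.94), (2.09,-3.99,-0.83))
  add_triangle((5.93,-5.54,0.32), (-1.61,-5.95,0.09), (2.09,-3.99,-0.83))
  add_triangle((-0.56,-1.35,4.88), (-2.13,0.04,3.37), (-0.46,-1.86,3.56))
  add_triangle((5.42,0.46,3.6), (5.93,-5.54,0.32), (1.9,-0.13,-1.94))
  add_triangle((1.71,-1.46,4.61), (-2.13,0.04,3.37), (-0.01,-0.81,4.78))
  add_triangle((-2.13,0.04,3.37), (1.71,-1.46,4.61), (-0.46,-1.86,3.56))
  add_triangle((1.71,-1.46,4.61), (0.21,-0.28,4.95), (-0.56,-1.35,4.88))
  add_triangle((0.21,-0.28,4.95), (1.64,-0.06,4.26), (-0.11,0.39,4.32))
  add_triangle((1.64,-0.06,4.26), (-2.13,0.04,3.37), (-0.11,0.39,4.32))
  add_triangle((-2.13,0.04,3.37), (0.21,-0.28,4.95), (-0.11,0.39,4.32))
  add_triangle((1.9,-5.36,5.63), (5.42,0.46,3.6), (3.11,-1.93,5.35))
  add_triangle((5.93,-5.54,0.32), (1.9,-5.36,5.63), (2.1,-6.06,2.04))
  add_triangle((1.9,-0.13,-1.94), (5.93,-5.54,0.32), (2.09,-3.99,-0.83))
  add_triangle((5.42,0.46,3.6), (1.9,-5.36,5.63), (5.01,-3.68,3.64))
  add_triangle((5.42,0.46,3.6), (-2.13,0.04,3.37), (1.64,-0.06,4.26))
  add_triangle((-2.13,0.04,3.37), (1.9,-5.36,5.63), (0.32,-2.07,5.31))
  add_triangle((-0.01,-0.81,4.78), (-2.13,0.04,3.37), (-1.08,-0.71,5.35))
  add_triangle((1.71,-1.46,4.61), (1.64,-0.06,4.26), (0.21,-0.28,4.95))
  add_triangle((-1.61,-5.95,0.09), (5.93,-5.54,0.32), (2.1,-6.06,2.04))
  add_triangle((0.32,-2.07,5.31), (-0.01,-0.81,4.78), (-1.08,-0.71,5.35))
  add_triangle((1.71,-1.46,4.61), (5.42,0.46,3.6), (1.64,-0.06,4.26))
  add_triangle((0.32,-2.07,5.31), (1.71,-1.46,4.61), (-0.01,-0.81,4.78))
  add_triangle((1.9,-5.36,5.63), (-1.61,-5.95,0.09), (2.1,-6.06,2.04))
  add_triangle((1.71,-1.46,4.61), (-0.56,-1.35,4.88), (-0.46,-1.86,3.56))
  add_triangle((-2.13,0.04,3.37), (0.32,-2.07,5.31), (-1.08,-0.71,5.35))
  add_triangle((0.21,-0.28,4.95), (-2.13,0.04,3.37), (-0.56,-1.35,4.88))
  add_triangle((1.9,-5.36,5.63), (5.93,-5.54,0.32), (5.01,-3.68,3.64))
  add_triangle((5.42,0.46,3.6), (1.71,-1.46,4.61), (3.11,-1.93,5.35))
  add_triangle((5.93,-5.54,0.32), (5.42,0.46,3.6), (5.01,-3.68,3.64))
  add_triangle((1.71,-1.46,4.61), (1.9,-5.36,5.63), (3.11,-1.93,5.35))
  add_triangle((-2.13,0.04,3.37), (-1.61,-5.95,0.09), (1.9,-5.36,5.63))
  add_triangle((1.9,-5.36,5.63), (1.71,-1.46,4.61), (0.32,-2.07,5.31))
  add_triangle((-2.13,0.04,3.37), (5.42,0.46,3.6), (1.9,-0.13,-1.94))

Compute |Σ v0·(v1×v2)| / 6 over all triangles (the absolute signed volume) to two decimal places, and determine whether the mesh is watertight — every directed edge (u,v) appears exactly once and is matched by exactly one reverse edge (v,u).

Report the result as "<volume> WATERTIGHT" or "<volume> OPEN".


Per-triangle v0·(v1×v2)/6:
  t1: +4.3954
  t2: +7.3018
  t3: +1.2816
  t4: +16.5279
  t5: -0.3109
  t6: -3.4172
  t7: +2.1007
  t8: +0.8075
  t9: -0.9870
  t10: +1.1338
  t11: +7.7238
  t12: +15.5614
  t13: +5.6458
  t14: +14.6404
  t15: +1.4933
  t16: +4.6657
  t17: +0.1878
  t18: +1.6699
  t19: +13.4777
  t20: +0.9445
  t21: +3.9723
  t22: +1.4241
  t23: +14.1055
  t24: +1.6015
  t25: +1.1601
  t26: +2.1598
  t27: +17.4049
  t28: +2.1233
  t29: +15.1246
  t30: +3.1273
  t31: +22.9789
  t32: +4.4775
  t33: -0.6203
Σ = +183.8836 → |volume| = 183.88

Directed edges: 99 total; 3 unmatched, e.g. (-1.61,-5.95,0.09)→(1.9,-0.13,-1.94) → open.

183.88 OPEN


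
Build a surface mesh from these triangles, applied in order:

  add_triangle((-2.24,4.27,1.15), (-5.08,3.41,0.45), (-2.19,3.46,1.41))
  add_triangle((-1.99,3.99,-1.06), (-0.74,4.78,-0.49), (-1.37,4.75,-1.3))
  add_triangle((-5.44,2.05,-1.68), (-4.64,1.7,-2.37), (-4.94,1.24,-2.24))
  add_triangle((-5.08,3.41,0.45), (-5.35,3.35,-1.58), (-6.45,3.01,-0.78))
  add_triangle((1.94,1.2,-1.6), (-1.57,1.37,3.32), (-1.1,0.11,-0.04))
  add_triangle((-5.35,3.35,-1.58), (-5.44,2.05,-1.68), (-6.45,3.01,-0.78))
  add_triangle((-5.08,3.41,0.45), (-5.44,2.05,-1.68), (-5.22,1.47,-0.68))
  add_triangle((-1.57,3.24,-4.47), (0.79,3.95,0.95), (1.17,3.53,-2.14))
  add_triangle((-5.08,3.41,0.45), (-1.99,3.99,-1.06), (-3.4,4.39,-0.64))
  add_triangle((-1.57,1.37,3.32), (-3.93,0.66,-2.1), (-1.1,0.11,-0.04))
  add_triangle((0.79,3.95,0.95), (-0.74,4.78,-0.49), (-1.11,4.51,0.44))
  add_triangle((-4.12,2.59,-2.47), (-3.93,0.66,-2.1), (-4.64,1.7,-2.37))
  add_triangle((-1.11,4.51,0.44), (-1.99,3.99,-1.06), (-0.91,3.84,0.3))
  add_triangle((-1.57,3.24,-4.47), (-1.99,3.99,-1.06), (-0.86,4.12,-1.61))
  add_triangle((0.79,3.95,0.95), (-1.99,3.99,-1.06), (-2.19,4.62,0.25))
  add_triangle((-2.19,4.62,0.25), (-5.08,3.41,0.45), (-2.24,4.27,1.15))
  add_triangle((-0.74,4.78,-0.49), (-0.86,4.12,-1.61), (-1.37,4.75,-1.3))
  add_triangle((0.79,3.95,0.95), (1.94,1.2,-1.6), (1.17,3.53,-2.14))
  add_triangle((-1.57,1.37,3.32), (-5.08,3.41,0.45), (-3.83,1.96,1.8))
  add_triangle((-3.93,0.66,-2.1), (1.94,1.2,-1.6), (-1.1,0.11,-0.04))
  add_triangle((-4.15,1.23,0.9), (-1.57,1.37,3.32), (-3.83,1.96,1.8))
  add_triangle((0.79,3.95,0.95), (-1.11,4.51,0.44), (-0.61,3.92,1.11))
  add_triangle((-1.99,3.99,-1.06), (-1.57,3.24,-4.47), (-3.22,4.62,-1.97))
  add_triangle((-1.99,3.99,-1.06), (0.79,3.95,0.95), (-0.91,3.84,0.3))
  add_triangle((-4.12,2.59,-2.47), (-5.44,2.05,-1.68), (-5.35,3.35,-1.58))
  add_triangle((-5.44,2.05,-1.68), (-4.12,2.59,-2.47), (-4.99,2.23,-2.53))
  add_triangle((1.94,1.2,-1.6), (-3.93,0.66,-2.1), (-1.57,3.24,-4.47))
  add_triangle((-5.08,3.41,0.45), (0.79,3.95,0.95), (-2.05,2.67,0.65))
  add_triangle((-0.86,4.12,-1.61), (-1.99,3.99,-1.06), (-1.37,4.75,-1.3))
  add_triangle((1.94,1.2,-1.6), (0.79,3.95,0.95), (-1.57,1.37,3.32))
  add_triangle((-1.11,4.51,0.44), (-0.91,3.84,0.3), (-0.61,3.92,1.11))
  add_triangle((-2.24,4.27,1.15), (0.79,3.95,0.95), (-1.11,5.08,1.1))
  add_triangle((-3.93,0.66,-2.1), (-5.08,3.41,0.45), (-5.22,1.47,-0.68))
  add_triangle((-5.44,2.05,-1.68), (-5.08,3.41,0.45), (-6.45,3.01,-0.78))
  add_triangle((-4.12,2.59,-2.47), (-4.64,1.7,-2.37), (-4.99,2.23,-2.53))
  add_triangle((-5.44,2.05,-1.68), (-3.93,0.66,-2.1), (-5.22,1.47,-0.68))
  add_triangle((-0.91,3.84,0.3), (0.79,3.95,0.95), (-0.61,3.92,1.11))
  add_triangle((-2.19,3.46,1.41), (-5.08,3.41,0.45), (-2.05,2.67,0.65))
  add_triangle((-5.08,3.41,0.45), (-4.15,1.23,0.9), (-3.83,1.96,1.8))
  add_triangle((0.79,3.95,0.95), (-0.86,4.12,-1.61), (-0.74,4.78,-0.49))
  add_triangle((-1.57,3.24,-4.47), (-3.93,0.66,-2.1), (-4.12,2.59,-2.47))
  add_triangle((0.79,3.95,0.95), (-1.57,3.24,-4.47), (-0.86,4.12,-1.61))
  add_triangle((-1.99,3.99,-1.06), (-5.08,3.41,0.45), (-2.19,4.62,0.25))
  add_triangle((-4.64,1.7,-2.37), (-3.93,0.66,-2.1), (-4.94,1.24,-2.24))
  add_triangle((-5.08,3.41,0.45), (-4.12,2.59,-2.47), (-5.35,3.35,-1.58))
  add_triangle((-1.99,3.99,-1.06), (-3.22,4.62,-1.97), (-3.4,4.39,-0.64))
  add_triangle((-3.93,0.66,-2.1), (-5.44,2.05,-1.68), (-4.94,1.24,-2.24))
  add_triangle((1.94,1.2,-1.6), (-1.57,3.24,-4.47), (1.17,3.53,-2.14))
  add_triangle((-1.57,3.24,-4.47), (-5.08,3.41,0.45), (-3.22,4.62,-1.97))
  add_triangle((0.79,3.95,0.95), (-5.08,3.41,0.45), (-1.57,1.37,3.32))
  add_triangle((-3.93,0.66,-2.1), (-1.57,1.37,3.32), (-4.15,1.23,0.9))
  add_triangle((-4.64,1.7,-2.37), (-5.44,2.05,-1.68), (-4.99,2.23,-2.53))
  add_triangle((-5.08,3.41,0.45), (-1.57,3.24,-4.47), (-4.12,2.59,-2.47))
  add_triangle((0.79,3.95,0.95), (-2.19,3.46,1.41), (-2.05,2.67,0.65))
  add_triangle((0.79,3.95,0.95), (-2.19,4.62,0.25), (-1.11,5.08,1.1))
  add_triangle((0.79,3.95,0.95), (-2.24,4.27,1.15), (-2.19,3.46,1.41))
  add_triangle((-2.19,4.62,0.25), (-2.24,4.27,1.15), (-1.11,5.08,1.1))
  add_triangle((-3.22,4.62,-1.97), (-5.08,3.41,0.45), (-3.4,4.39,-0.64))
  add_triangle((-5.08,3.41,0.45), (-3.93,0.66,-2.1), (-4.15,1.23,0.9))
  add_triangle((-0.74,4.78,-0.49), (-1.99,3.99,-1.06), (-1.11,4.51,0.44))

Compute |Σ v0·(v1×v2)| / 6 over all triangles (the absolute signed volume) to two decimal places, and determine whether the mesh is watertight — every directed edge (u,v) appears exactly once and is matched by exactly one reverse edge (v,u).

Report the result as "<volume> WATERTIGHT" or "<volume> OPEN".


81.51 WATERTIGHT

Per-triangle v0·(v1×v2)/6:
  t1: +1.2449
  t2: +0.5598
  t3: +0.4967
  t4: +2.0188
  t5: -1.2346
  t6: +1.4278
  t7: +2.1738
  t8: +5.9679
  t9: -0.0911
  t10: +0.6005
  t11: +1.4520
  t12: +0.2979
  t13: -0.0948
  t14: +2.8520
  t15: +2.5598
  t16: +2.4066
  t17: +0.4566
  t18: +2.7683
  t19: +2.0363
  t20: -0.4184
  t21: +1.0933
  t22: +0.8131
  t23: +2.2207
  t24: -1.0866
  t25: +1.5164
  t26: +0.5506
  t27: +1.5112
  t28: -0.6594
  t29: +0.3122
  t30: +1.0542
  t31: -0.0391
  t32: +0.4202
  t33: -2.3027
  t34: -0.5829
  t35: +0.1293
  t36: +1.0932
  t37: -0.7570
  t38: -0.5430
  t39: +1.6487
  t40: +1.0862
  t41: +3.9909
  t42: +2.0217
  t43: +3.4229
  t44: +0.2117
  t45: +0.2737
  t46: +0.9183
  t47: +0.0323
  t48: +3.6309
  t49: +5.4198
  t50: +11.7933
  t51: -0.8070
  t52: +0.3405
  t53: +5.9325
  t54: -0.9681
  t55: +0.9556
  t56: +0.9436
  t57: +1.0557
  t58: +2.0654
  t59: +4.1162
  t60: +1.2000
Σ = +81.5094 → |volume| = 81.51

Directed edges: 180 total, each appears once with its reverse present → watertight.


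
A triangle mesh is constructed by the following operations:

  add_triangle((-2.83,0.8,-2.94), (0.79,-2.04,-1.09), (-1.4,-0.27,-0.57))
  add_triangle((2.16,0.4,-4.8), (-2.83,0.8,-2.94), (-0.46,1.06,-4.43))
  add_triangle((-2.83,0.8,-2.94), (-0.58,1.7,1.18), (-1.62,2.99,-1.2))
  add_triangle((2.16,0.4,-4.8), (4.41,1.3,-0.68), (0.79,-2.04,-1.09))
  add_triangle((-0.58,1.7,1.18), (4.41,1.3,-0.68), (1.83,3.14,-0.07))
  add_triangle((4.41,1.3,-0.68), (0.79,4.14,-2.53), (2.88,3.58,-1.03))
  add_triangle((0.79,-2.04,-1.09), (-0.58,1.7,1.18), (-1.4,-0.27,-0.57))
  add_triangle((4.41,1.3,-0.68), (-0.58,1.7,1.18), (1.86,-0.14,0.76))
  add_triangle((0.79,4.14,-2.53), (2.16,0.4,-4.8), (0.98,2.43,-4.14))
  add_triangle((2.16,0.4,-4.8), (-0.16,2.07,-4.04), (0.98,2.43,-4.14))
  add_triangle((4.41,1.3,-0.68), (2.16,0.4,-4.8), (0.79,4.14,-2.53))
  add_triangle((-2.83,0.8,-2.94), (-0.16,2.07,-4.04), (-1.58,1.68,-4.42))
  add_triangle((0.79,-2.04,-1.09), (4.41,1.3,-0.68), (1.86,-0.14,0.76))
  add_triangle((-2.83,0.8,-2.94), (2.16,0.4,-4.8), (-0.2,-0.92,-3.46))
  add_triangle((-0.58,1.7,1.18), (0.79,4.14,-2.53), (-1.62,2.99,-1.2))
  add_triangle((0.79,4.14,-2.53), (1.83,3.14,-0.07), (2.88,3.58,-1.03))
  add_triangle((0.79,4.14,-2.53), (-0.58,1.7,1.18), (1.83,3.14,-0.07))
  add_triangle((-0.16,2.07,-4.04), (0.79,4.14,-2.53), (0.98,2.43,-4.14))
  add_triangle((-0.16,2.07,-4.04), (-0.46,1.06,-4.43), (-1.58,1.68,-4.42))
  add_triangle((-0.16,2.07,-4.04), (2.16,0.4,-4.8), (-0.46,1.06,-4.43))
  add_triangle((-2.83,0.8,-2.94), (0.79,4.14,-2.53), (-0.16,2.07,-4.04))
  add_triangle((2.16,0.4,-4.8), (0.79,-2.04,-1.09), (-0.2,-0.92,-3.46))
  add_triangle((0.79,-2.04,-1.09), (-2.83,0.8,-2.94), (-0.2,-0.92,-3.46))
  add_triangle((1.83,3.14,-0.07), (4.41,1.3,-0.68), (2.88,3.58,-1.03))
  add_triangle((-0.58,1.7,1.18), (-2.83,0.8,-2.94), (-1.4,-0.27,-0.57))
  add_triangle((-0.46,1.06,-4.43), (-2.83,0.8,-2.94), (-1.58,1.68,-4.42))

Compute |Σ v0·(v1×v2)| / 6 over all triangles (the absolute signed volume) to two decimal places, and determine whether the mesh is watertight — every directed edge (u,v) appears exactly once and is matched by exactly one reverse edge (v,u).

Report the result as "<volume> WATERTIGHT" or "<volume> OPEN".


70.61 OPEN

Per-triangle v0·(v1×v2)/6:
  t1: +1.3578
  t2: +1.2059
  t3: +1.7790
  t4: +7.2939
  t5: +1.7927
  t6: +3.1514
  t7: +0.1276
  t8: +1.9912
  t9: +2.1943
  t10: +2.0749
  t11: +13.2469
  t12: +0.4001
  t13: +2.2386
  t14: +4.7947
  t15: +2.9624
  t16: +1.8193
  t17: +3.0382
  t18: +2.0053
  t19: +1.0325
  t20: +2.3090
  t21: +4.7724
  t22: +3.2846
  t23: +1.9067
  t24: +1.5458
  t25: +1.2005
  t26: +1.0803
Σ = +70.6059 → |volume| = 70.61

Directed edges: 78 total; 6 unmatched, e.g. (-1.62,2.99,-1.2)→(-2.83,0.8,-2.94) → open.


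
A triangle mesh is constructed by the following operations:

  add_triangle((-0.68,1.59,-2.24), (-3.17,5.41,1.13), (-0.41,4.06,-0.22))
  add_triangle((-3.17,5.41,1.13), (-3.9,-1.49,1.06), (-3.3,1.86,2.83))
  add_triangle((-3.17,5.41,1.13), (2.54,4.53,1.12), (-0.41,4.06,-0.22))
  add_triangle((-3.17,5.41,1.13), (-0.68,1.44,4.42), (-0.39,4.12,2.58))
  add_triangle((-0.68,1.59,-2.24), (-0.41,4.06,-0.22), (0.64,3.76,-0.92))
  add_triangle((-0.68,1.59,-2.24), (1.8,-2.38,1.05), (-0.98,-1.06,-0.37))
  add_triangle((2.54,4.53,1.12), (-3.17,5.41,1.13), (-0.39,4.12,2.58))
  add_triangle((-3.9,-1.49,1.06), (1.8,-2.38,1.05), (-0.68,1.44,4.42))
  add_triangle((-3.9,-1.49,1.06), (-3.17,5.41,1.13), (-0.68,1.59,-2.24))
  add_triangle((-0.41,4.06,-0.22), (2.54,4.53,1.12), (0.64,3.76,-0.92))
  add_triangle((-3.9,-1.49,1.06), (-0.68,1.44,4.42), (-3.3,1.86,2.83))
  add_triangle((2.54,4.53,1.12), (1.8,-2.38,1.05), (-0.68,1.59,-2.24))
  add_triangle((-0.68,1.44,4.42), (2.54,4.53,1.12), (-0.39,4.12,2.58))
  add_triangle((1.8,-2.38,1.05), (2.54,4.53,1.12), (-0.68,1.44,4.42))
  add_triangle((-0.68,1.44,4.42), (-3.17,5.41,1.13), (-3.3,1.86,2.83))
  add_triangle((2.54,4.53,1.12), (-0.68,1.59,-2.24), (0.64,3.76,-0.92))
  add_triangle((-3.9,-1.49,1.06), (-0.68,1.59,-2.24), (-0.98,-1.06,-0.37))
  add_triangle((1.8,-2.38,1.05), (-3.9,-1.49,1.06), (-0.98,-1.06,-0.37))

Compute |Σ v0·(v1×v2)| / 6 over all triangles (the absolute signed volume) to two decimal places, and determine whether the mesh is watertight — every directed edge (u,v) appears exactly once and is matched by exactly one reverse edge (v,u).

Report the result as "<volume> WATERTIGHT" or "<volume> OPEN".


100.53 WATERTIGHT

Per-triangle v0·(v1×v2)/6:
  t1: +4.3240
  t2: +7.7749
  t3: +5.3107
  t4: +7.2640
  t5: +1.7379
  t6: +1.2609
  t7: +7.7360
  t8: +10.1456
  t9: +10.7585
  t10: +2.3949
  t11: +6.4553
  t12: +4.2873
  t13: +6.5313
  t14: +11.4575
  t15: +8.5693
  t16: +0.7243
  t17: +1.8457
  t18: +1.9548
Σ = +100.5332 → |volume| = 100.53

Directed edges: 54 total, each appears once with its reverse present → watertight.


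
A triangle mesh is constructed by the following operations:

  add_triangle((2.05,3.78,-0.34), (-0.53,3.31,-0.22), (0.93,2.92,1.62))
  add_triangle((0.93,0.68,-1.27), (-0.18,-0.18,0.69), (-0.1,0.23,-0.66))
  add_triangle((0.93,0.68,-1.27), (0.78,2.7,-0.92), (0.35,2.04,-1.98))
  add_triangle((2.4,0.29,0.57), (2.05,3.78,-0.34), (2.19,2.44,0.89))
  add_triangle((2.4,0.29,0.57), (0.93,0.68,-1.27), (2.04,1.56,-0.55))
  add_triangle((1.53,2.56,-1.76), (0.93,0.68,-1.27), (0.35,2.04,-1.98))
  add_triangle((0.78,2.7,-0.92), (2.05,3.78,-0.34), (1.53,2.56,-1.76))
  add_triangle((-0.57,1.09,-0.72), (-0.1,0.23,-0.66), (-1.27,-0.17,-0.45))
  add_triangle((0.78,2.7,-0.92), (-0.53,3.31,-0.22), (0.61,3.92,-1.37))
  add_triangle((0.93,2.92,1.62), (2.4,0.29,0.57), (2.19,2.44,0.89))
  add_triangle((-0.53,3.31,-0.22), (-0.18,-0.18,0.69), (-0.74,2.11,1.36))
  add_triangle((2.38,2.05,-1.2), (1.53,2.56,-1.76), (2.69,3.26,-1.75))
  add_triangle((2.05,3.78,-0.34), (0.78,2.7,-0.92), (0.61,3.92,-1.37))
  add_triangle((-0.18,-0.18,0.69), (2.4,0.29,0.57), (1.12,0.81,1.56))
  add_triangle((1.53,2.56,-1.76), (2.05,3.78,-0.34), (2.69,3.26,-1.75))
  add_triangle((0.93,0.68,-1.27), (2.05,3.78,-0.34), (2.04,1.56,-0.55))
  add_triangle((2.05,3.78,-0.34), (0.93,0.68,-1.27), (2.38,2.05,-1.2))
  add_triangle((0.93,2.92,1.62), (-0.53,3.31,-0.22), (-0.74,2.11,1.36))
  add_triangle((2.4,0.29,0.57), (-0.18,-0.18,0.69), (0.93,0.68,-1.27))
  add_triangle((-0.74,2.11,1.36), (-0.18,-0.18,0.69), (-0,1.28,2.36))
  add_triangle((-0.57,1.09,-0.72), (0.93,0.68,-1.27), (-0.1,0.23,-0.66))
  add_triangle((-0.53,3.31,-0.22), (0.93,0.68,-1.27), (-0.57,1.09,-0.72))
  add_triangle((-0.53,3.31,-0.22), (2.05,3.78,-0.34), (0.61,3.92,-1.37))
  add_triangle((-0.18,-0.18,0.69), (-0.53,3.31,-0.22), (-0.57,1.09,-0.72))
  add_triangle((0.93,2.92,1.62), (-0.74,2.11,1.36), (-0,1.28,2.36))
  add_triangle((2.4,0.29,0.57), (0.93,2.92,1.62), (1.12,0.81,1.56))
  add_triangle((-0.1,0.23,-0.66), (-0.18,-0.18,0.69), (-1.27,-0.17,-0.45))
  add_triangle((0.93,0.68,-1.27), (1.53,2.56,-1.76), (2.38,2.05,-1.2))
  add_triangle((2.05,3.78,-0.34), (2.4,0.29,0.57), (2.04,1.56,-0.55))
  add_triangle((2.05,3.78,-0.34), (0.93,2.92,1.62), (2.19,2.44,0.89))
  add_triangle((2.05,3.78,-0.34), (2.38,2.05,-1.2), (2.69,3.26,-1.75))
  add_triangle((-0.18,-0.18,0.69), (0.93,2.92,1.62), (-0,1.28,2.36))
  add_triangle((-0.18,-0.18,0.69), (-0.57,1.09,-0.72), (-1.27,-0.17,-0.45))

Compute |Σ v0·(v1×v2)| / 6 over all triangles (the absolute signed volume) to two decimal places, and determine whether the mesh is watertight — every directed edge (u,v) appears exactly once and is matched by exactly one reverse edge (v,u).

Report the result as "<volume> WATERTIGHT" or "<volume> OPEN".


17.60 OPEN

Per-triangle v0·(v1×v2)/6:
  t1: +2.7257
  t2: -0.0149
  t3: -0.5360
  t4: +1.2421
  t5: +0.5484
  t6: +0.4266
  t7: +0.7199
  t8: +0.1275
  t9: -0.2364
  t10: +0.8021
  t11: +0.0224
  t12: +0.1758
  t13: +0.2081
  t14: +0.2797
  t15: +0.7586
  t16: +0.7644
  t17: -0.6068
  t18: +1.5591
  t19: -0.0720
  t20: +0.2585
  t21: +0.1156
  t22: +0.6383
  t23: +1.5645
  t24: +0.2225
  t25: +1.0962
  t26: +1.0756
  t27: -0.0182
  t28: +0.4422
  t29: +1.0272
  t30: +1.4848
  t31: +0.5740
  t32: +0.0582
  t33: +0.1690
Σ = +17.6030 → |volume| = 17.60

Directed edges: 99 total; 9 unmatched, e.g. (0.93,0.68,-1.27)→(0.78,2.7,-0.92) → open.


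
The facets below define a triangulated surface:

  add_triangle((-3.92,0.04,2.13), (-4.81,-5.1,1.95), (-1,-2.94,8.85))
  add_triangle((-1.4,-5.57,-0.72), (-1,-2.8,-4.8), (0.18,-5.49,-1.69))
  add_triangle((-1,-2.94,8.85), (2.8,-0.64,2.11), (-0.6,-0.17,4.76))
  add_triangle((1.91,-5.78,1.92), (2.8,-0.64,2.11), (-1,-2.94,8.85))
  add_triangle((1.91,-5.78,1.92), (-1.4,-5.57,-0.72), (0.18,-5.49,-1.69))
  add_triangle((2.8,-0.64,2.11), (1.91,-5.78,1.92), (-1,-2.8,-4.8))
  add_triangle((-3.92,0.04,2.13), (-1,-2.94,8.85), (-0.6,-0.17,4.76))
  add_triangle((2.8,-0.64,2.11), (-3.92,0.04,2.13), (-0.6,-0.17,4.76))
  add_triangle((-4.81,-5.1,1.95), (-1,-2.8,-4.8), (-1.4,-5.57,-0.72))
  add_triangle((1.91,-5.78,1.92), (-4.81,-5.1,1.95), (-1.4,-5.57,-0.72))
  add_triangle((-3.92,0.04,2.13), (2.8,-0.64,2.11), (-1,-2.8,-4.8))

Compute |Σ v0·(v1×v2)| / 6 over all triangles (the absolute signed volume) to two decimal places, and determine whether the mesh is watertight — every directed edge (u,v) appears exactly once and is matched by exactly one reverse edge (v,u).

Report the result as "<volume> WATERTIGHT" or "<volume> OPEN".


112.75 OPEN

Per-triangle v0·(v1×v2)/6:
  t1: +29.2231
  t2: +6.6963
  t3: +6.3305
  t4: +23.2367
  t5: +6.9227
  t6: +10.7695
  t7: +7.5905
  t8: -1.3534
  t9: +15.2534
  t10: +16.8812
  t11: -8.8018
Σ = +112.7489 → |volume| = 112.75

Directed edges: 33 total; 9 unmatched, e.g. (-3.92,0.04,2.13)→(-4.81,-5.1,1.95) → open.


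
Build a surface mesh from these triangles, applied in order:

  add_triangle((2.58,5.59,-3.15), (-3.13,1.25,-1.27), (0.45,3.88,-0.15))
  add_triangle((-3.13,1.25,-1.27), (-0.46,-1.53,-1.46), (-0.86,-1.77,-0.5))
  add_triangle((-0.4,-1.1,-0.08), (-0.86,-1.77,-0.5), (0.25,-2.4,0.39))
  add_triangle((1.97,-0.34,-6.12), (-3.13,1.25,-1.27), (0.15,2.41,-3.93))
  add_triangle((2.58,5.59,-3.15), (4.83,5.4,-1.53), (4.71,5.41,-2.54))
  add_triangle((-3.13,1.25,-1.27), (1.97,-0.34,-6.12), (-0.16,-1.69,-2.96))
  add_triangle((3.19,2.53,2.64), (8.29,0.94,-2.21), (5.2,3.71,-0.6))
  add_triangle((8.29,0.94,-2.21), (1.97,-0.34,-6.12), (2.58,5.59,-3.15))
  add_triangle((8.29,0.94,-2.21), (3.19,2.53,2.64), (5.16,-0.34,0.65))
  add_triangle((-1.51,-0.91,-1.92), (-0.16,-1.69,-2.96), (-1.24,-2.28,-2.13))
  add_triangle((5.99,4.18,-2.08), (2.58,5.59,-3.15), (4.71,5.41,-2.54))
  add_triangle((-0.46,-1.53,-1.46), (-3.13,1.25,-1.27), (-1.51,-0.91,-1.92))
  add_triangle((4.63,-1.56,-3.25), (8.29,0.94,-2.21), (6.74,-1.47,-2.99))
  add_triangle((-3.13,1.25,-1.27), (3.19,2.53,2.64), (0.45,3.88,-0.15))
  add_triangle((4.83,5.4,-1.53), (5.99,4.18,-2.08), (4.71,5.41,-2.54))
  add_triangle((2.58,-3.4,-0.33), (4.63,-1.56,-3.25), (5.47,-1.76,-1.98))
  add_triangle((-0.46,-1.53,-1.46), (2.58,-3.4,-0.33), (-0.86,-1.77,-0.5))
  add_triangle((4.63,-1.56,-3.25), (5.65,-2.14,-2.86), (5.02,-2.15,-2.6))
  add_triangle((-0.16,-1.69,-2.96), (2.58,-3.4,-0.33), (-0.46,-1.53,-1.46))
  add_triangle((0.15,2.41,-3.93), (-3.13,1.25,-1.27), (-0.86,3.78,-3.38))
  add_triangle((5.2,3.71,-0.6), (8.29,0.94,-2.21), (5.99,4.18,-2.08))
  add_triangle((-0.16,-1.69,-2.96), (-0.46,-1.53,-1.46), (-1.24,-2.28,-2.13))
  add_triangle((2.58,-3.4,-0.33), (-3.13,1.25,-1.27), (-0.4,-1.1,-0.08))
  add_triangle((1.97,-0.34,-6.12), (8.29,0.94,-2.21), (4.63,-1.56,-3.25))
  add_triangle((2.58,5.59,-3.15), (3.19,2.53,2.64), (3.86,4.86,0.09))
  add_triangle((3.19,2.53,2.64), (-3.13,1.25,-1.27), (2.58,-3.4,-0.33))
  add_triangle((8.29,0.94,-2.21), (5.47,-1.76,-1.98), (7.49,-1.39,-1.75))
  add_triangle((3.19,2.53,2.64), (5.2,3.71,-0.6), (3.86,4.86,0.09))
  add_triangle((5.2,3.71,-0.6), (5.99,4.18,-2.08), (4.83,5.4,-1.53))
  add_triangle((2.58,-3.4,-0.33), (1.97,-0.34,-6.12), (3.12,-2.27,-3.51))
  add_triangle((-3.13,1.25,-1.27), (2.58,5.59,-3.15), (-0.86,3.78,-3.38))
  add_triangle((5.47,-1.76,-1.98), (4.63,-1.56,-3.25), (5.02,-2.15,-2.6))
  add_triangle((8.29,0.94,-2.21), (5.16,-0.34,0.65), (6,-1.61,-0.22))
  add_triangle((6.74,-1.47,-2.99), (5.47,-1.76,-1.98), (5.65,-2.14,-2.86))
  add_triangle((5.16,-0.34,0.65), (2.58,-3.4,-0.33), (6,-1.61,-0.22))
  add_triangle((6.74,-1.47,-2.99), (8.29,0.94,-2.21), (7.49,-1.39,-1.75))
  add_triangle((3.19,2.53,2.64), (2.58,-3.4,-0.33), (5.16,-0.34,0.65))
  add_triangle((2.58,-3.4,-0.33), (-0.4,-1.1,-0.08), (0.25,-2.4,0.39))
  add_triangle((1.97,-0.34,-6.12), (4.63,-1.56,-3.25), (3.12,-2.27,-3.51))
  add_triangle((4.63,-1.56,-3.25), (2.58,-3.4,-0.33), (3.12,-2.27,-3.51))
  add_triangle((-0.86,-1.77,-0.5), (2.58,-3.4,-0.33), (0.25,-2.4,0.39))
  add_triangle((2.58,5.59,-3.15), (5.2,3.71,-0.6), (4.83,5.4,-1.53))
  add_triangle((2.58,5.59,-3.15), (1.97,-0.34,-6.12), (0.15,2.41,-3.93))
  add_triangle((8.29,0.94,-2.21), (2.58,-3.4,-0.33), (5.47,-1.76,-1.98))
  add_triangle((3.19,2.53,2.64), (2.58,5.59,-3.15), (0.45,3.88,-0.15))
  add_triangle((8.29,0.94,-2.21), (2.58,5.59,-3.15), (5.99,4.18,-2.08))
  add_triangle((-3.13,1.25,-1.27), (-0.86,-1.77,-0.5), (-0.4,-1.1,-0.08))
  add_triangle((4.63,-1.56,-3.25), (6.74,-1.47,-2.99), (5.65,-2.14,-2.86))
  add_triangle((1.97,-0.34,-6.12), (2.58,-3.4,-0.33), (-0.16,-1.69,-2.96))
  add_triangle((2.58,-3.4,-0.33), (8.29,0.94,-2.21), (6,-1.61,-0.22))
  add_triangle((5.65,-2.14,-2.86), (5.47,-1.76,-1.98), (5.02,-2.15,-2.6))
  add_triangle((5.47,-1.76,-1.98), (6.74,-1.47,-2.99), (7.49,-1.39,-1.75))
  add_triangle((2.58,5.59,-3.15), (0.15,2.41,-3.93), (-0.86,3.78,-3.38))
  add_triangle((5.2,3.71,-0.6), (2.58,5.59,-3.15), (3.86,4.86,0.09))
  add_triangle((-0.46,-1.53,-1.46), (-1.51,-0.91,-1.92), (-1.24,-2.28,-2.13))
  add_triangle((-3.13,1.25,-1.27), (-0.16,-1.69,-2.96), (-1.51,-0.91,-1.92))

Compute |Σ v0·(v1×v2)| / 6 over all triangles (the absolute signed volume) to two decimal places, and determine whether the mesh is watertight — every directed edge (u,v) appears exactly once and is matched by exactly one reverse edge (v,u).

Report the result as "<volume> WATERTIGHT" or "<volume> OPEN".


226.74 WATERTIGHT

Per-triangle v0·(v1×v2)/6:
  t1: +7.7395
  t2: +1.2689
  t3: +0.0540
  t4: +7.9853
  t5: +2.0118
  t6: +7.0055
  t7: +12.6928
  t8: +42.8669
  t9: +10.5297
  t10: +0.8414
  t11: +1.3561
  t12: +0.1637
  t13: +2.7851
  t14: +3.5098
  t15: +2.1446
  t16: +3.7265
  t17: +1.3358
  t18: +0.2229
  t19: +1.4963
  t20: +3.2491
  t21: +5.8860
  t22: +0.1865
  t23: -1.0065
  t24: +14.5484
  t25: +0.7952
  t26: -1.0687
  t27: -2.4258
  t28: +5.3726
  t29: +2.4309
  t30: +1.6289
  t31: +2.9443
  t32: -0.7173
  t33: +4.6467
  t34: +0.6806
  t35: +2.0264
  t36: +4.4534
  t37: +4.6736
  t38: -0.4120
  t39: +4.7850
  t40: +3.9705
  t41: +1.0699
  t42: -1.6696
  t43: +10.7552
  t44: +3.8387
  t45: +8.9155
  t46: +8.3732
  t47: +0.1900
  t48: +1.0011
  t49: +7.6878
  t50: +5.9059
  t51: +0.1674
  t52: +1.1239
  t53: +5.1205
  t54: +6.9458
  t55: -0.1631
  t56: +1.0890
Σ = +226.7352 → |volume| = 226.74

Directed edges: 168 total, each appears once with its reverse present → watertight.


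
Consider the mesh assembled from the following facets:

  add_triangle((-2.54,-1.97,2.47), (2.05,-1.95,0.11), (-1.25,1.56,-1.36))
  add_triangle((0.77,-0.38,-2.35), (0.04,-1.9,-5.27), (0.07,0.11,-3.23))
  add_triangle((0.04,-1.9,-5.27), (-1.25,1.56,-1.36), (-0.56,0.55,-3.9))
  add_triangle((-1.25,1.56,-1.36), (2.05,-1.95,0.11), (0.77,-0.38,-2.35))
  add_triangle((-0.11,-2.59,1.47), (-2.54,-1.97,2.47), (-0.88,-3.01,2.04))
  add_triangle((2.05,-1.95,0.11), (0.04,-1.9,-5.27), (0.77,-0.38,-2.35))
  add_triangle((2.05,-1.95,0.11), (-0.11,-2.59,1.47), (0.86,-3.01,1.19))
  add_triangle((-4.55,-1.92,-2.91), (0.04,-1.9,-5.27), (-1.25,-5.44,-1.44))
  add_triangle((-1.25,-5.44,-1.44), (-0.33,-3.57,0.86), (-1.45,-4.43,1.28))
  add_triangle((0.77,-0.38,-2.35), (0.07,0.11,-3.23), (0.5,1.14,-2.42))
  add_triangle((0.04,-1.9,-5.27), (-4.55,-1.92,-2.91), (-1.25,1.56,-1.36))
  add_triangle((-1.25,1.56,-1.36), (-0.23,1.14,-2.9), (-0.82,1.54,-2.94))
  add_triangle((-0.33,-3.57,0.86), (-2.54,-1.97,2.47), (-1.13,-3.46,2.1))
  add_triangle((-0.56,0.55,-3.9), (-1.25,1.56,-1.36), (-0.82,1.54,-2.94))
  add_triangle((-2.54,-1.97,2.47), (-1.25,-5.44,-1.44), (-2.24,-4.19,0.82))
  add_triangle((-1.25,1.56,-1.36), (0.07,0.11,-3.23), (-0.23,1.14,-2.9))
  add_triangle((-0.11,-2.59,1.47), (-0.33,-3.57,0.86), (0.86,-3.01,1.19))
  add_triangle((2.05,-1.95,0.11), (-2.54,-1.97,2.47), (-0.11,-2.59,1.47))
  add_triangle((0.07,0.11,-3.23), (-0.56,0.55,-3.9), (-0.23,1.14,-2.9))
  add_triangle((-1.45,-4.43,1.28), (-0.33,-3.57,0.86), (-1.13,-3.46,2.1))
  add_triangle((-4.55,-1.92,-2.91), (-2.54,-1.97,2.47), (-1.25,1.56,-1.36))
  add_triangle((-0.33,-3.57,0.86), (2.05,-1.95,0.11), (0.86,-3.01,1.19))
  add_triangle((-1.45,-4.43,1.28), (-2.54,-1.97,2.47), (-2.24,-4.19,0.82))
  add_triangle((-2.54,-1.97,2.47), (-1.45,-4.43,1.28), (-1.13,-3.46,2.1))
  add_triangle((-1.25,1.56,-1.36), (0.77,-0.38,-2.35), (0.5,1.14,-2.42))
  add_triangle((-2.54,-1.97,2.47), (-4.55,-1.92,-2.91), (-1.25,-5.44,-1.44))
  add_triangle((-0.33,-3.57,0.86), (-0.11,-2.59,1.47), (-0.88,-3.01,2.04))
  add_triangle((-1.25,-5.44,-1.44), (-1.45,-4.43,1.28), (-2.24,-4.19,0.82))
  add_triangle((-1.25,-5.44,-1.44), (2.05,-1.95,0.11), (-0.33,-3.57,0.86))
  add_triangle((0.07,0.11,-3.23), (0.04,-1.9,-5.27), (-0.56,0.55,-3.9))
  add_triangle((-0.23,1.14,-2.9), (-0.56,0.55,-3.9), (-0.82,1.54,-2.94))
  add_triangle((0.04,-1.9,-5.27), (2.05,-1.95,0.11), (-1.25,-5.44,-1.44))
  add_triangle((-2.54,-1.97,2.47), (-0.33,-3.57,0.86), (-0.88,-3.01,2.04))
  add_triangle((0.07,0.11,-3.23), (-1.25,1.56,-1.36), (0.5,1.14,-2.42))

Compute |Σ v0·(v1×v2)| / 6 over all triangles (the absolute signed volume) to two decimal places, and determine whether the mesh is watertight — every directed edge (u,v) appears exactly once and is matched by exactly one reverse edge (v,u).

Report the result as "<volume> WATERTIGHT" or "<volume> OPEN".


Per-triangle v0·(v1×v2)/6:
  t1: -1.6072
  t2: +0.8233
  t3: +1.1035
  t4: +0.1474
  t5: +0.0873
  t6: +2.1561
  t7: +0.0522
  t8: +18.7967
  t9: +1.7974
  t10: +0.5202
  t11: +9.1977
  t12: +0.0787
  t13: -0.8149
  t14: +0.4177
  t15: +0.1867
  t16: -0.4786
  t17: +0.5372
  t18: +0.1878
  t19: +0.2955
  t20: +0.6815
  t21: +6.0998
  t22: +0.8606
  t23: +1.7656
  t24: +1.5431
  t25: -0.8128
  t26: +15.6896
  t27: +0.4042
  t28: +2.0845
  t29: +3.8098
  t30: +0.7382
  t31: +0.3254
  t32: +11.0676
  t33: +1.1303
  t34: +1.0931
Σ = +79.9653 → |volume| = 79.97

Directed edges: 102 total, each appears once with its reverse present → watertight.

79.97 WATERTIGHT


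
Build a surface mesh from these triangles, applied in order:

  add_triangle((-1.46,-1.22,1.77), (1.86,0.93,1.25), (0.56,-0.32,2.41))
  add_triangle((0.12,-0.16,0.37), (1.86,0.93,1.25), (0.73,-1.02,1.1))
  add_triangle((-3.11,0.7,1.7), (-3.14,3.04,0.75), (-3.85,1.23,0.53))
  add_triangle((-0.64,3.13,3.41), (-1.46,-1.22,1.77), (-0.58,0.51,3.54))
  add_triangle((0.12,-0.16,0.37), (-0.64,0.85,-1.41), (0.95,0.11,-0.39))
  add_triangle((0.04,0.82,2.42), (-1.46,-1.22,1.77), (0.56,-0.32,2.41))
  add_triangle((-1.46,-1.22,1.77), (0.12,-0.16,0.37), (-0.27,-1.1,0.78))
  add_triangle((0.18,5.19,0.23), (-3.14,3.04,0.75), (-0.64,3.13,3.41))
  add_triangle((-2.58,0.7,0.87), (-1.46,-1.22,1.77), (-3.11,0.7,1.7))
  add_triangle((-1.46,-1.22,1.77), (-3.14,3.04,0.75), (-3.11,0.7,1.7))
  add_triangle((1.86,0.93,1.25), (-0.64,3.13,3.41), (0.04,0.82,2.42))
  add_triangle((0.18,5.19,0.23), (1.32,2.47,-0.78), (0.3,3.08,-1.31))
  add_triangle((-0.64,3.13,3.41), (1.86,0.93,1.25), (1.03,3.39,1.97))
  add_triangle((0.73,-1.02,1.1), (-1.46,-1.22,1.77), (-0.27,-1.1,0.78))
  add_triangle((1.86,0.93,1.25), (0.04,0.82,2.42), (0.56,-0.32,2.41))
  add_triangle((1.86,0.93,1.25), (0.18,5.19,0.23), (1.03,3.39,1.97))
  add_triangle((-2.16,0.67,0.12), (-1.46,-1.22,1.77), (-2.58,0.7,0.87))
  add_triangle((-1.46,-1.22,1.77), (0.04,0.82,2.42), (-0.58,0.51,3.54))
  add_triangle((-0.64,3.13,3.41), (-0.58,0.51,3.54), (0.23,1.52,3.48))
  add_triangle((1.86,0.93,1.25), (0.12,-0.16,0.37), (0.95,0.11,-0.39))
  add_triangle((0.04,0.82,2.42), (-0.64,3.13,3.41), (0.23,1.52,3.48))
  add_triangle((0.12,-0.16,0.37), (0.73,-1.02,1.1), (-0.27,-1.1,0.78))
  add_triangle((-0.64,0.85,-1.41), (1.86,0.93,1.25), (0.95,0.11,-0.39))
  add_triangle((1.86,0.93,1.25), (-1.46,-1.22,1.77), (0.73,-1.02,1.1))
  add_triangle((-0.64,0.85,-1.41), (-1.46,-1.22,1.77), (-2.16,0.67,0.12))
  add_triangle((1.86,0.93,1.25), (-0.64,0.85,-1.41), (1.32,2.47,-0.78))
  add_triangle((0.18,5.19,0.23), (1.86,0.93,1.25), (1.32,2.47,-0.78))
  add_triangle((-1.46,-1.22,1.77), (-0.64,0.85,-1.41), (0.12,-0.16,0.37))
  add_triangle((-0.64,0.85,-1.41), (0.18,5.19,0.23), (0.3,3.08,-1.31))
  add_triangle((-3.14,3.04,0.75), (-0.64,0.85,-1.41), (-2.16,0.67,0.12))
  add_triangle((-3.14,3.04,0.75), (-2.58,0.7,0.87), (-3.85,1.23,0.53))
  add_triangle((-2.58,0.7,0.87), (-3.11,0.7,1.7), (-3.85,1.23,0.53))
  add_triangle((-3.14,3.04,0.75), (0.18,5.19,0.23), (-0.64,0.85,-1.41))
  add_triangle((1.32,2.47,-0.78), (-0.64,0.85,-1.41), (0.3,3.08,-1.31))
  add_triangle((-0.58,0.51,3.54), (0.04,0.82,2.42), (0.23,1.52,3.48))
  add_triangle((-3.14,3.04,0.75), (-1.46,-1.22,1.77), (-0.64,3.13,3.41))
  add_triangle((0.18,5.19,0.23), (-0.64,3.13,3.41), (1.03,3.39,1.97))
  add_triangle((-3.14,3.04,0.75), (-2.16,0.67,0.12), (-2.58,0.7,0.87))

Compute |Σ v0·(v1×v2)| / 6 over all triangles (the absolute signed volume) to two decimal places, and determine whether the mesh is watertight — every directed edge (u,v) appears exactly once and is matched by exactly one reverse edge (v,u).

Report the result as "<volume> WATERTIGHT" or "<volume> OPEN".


Per-triangle v0·(v1×v2)/6:
  t1: -0.2028
  t2: -0.0827
  t3: +1.7221
  t4: +1.8923
  t5: -0.0153
  t6: +1.0645
  t7: -0.0810
  t8: +8.7851
  t9: +0.3736
  t10: +0.3997
  t11: +1.6071
  t12: +1.3958
  t13: +2.0559
  t14: +0.2428
  t15: +0.9495
  t16: +1.9230
  t17: +0.3767
  t18: +0.0545
  t19: +1.2946
  t20: +0.1029
  t21: -0.2331
  t22: -0.0351
  t23: +0.4839
  t24: +1.0887
  t25: +0.4745
  t26: -0.0548
  t27: +2.6969
  t28: -0.0353
  t29: +1.0796
  t30: +1.2101
  t31: -0.6982
  t32: +0.0044
  t33: +4.4203
  t34: +0.4806
  t35: +0.0398
  t36: +6.3562
  t37: +3.7602
  t38: +0.5612
Σ = +45.4581 → |volume| = 45.46

Directed edges: 114 total, each appears once with its reverse present → watertight.

45.46 WATERTIGHT


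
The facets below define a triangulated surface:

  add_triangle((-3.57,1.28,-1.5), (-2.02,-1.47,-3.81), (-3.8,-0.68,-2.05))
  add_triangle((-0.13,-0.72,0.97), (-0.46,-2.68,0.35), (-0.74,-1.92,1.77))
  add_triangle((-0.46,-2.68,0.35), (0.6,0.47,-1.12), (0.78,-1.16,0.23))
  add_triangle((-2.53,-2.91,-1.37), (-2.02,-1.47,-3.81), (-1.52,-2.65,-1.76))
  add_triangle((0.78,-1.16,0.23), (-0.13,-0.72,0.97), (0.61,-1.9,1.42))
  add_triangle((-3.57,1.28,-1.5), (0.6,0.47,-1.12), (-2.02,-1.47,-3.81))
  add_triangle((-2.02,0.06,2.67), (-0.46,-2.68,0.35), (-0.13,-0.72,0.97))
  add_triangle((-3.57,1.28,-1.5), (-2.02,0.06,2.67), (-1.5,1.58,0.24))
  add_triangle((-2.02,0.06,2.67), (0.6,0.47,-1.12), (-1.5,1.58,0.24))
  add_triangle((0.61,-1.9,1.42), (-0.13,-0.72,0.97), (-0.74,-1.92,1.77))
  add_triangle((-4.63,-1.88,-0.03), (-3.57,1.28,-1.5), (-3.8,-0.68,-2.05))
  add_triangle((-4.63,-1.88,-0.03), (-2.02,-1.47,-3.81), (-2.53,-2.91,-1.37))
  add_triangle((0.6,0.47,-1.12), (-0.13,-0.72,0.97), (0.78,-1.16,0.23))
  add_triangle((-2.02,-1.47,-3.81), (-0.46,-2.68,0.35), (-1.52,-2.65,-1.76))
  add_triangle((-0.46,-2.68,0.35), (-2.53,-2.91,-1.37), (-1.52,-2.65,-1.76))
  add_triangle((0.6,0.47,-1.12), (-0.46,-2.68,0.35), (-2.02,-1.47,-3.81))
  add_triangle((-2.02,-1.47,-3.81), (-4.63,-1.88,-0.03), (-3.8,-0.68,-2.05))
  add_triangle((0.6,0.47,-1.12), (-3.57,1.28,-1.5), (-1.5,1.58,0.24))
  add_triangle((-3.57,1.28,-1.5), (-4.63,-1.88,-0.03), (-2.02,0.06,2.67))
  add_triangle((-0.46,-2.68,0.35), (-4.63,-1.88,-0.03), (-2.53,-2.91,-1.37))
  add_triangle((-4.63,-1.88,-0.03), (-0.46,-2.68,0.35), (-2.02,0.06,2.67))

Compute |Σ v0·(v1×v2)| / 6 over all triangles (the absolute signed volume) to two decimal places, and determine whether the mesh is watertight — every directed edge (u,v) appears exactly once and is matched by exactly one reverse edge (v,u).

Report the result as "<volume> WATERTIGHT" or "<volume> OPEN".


42.41 OPEN

Per-triangle v0·(v1×v2)/6:
  t1: +3.0068
  t2: -0.1562
  t3: +0.4812
  t4: +1.3699
  t5: -0.0171
  t6: +2.9985
  t7: +0.7867
  t8: +2.5259
  t9: +0.1172
  t10: +0.1472
  t11: +3.2826
  t12: +4.8375
  t13: +0.0246
  t14: +0.2411
  t15: +1.0775
  t16: +1.7642
  t17: +3.5440
  t18: +1.2056
  t19: +6.6546
  t20: +3.1171
  t21: +5.4018
Σ = +42.4108 → |volume| = 42.41

Directed edges: 63 total; 7 unmatched, e.g. (-0.46,-2.68,0.35)→(-0.74,-1.92,1.77) → open.


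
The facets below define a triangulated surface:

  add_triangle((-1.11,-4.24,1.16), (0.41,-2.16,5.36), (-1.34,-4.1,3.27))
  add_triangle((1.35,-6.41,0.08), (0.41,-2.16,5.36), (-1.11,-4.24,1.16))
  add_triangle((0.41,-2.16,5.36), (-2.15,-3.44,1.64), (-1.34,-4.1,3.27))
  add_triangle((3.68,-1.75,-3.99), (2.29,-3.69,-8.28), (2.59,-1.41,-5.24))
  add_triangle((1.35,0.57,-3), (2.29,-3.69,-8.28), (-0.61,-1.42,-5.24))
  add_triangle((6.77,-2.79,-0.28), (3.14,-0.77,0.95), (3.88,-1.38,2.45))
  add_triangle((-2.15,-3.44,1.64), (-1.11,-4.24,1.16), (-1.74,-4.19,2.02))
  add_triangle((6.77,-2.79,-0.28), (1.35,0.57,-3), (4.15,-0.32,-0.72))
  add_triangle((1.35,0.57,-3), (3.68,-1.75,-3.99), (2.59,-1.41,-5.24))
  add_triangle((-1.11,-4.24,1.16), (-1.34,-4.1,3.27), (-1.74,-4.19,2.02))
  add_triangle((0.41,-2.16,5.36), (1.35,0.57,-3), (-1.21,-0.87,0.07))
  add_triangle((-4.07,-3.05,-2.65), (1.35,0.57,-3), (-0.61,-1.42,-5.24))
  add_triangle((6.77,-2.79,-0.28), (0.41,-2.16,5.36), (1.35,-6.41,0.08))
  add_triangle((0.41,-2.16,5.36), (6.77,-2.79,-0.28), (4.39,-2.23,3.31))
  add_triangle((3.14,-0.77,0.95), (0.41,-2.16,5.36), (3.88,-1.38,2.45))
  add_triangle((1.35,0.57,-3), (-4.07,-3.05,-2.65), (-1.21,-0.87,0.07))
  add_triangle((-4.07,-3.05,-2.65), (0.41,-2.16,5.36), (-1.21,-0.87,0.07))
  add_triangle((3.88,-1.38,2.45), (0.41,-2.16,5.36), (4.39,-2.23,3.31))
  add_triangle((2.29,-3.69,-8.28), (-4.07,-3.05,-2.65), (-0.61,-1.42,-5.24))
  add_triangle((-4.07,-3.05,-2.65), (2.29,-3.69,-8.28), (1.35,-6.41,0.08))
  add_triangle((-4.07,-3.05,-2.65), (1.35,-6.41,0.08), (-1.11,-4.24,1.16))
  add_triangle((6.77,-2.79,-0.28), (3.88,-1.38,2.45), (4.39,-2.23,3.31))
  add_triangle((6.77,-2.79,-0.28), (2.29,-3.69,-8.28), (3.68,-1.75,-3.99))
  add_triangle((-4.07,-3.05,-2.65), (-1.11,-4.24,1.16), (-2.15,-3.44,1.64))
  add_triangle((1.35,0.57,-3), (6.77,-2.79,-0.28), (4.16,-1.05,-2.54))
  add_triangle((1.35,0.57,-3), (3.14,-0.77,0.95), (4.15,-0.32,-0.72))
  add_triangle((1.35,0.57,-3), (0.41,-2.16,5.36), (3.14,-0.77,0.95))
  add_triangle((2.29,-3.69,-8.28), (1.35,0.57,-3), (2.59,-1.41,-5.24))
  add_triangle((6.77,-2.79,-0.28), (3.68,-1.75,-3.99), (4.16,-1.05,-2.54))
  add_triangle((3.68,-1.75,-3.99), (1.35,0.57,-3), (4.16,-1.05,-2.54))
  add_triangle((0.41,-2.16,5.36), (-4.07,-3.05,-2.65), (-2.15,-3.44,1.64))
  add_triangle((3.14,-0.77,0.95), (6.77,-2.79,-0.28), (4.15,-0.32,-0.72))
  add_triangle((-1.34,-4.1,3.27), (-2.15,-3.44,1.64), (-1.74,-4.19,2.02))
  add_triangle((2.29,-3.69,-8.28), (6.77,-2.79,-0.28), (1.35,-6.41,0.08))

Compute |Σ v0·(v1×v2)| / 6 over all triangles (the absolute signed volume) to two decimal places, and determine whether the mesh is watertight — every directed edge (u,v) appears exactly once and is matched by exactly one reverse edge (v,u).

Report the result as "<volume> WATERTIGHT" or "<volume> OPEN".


226.95 WATERTIGHT

Per-triangle v0·(v1×v2)/6:
  t1: +2.3795
  t2: +11.3588
  t3: +1.7078
  t4: +3.2453
  t5: +6.0762
  t6: +1.2767
  t7: +0.4538
  t8: +3.9216
  t9: +1.9757
  t10: +0.8117
  t11: -1.8815
  t12: +1.0827
  t13: +35.2089
  t14: +5.2908
  t15: -0.2011
  t16: -0.1603
  t17: +1.5627
  t18: +1.5049
  t19: +11.3773
  t20: +46.2609
  t21: +11.3255
  t22: +2.1023
  t23: +9.7363
  t24: +4.6922
  t25: +0.8023
  t26: -0.3129
  t27: -1.2045
  t28: +2.3378
  t29: +3.5007
  t30: +2.3394
  t31: +1.2306
  t32: +2.0182
  t33: +0.6470
  t34: +54.4836
Σ = +226.9509 → |volume| = 226.95

Directed edges: 102 total, each appears once with its reverse present → watertight.
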